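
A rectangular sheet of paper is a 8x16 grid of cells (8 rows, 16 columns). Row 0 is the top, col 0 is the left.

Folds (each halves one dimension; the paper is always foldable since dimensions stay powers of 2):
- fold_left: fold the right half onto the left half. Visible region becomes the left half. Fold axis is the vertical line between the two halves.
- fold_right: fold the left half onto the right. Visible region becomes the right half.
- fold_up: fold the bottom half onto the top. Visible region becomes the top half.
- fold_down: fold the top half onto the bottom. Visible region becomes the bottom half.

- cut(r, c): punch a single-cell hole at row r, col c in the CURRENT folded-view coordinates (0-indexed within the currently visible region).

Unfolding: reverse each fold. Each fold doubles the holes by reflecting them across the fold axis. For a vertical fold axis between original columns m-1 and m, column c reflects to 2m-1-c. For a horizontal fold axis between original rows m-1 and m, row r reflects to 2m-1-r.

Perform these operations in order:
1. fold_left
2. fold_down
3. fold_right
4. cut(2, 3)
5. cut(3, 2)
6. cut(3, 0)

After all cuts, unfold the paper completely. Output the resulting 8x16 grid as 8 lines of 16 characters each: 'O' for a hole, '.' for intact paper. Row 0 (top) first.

Answer: .O.OO.O..O.OO.O.
O......OO......O
................
................
................
................
O......OO......O
.O.OO.O..O.OO.O.

Derivation:
Op 1 fold_left: fold axis v@8; visible region now rows[0,8) x cols[0,8) = 8x8
Op 2 fold_down: fold axis h@4; visible region now rows[4,8) x cols[0,8) = 4x8
Op 3 fold_right: fold axis v@4; visible region now rows[4,8) x cols[4,8) = 4x4
Op 4 cut(2, 3): punch at orig (6,7); cuts so far [(6, 7)]; region rows[4,8) x cols[4,8) = 4x4
Op 5 cut(3, 2): punch at orig (7,6); cuts so far [(6, 7), (7, 6)]; region rows[4,8) x cols[4,8) = 4x4
Op 6 cut(3, 0): punch at orig (7,4); cuts so far [(6, 7), (7, 4), (7, 6)]; region rows[4,8) x cols[4,8) = 4x4
Unfold 1 (reflect across v@4): 6 holes -> [(6, 0), (6, 7), (7, 1), (7, 3), (7, 4), (7, 6)]
Unfold 2 (reflect across h@4): 12 holes -> [(0, 1), (0, 3), (0, 4), (0, 6), (1, 0), (1, 7), (6, 0), (6, 7), (7, 1), (7, 3), (7, 4), (7, 6)]
Unfold 3 (reflect across v@8): 24 holes -> [(0, 1), (0, 3), (0, 4), (0, 6), (0, 9), (0, 11), (0, 12), (0, 14), (1, 0), (1, 7), (1, 8), (1, 15), (6, 0), (6, 7), (6, 8), (6, 15), (7, 1), (7, 3), (7, 4), (7, 6), (7, 9), (7, 11), (7, 12), (7, 14)]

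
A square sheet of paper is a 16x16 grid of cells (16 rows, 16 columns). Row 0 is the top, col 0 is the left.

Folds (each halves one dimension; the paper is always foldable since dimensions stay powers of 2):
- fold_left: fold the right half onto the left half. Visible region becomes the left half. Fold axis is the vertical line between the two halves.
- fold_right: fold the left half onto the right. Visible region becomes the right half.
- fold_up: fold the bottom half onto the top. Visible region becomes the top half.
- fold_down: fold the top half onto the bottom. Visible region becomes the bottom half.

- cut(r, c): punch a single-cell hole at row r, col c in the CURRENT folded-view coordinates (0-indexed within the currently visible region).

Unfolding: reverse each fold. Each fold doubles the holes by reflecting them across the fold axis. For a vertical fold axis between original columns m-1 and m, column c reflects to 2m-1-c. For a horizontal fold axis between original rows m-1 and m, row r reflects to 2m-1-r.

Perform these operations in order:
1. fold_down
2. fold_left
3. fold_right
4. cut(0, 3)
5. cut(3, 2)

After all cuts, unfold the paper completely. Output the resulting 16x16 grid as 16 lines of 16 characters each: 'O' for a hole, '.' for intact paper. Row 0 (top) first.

Answer: ................
................
................
................
.O....O..O....O.
................
................
O......OO......O
O......OO......O
................
................
.O....O..O....O.
................
................
................
................

Derivation:
Op 1 fold_down: fold axis h@8; visible region now rows[8,16) x cols[0,16) = 8x16
Op 2 fold_left: fold axis v@8; visible region now rows[8,16) x cols[0,8) = 8x8
Op 3 fold_right: fold axis v@4; visible region now rows[8,16) x cols[4,8) = 8x4
Op 4 cut(0, 3): punch at orig (8,7); cuts so far [(8, 7)]; region rows[8,16) x cols[4,8) = 8x4
Op 5 cut(3, 2): punch at orig (11,6); cuts so far [(8, 7), (11, 6)]; region rows[8,16) x cols[4,8) = 8x4
Unfold 1 (reflect across v@4): 4 holes -> [(8, 0), (8, 7), (11, 1), (11, 6)]
Unfold 2 (reflect across v@8): 8 holes -> [(8, 0), (8, 7), (8, 8), (8, 15), (11, 1), (11, 6), (11, 9), (11, 14)]
Unfold 3 (reflect across h@8): 16 holes -> [(4, 1), (4, 6), (4, 9), (4, 14), (7, 0), (7, 7), (7, 8), (7, 15), (8, 0), (8, 7), (8, 8), (8, 15), (11, 1), (11, 6), (11, 9), (11, 14)]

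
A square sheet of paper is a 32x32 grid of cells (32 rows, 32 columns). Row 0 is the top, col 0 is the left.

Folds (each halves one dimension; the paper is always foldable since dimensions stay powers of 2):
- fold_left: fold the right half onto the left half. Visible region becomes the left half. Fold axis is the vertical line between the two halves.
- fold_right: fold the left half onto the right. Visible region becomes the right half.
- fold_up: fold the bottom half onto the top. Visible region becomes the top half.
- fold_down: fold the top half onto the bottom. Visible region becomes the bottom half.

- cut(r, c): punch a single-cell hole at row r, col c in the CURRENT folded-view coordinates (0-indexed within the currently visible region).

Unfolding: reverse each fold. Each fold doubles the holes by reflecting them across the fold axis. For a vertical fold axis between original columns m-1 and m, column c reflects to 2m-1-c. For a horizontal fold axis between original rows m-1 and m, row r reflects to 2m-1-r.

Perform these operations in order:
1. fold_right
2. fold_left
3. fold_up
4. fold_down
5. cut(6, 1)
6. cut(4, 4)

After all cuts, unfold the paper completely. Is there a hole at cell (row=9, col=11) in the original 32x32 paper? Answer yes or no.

Answer: no

Derivation:
Op 1 fold_right: fold axis v@16; visible region now rows[0,32) x cols[16,32) = 32x16
Op 2 fold_left: fold axis v@24; visible region now rows[0,32) x cols[16,24) = 32x8
Op 3 fold_up: fold axis h@16; visible region now rows[0,16) x cols[16,24) = 16x8
Op 4 fold_down: fold axis h@8; visible region now rows[8,16) x cols[16,24) = 8x8
Op 5 cut(6, 1): punch at orig (14,17); cuts so far [(14, 17)]; region rows[8,16) x cols[16,24) = 8x8
Op 6 cut(4, 4): punch at orig (12,20); cuts so far [(12, 20), (14, 17)]; region rows[8,16) x cols[16,24) = 8x8
Unfold 1 (reflect across h@8): 4 holes -> [(1, 17), (3, 20), (12, 20), (14, 17)]
Unfold 2 (reflect across h@16): 8 holes -> [(1, 17), (3, 20), (12, 20), (14, 17), (17, 17), (19, 20), (28, 20), (30, 17)]
Unfold 3 (reflect across v@24): 16 holes -> [(1, 17), (1, 30), (3, 20), (3, 27), (12, 20), (12, 27), (14, 17), (14, 30), (17, 17), (17, 30), (19, 20), (19, 27), (28, 20), (28, 27), (30, 17), (30, 30)]
Unfold 4 (reflect across v@16): 32 holes -> [(1, 1), (1, 14), (1, 17), (1, 30), (3, 4), (3, 11), (3, 20), (3, 27), (12, 4), (12, 11), (12, 20), (12, 27), (14, 1), (14, 14), (14, 17), (14, 30), (17, 1), (17, 14), (17, 17), (17, 30), (19, 4), (19, 11), (19, 20), (19, 27), (28, 4), (28, 11), (28, 20), (28, 27), (30, 1), (30, 14), (30, 17), (30, 30)]
Holes: [(1, 1), (1, 14), (1, 17), (1, 30), (3, 4), (3, 11), (3, 20), (3, 27), (12, 4), (12, 11), (12, 20), (12, 27), (14, 1), (14, 14), (14, 17), (14, 30), (17, 1), (17, 14), (17, 17), (17, 30), (19, 4), (19, 11), (19, 20), (19, 27), (28, 4), (28, 11), (28, 20), (28, 27), (30, 1), (30, 14), (30, 17), (30, 30)]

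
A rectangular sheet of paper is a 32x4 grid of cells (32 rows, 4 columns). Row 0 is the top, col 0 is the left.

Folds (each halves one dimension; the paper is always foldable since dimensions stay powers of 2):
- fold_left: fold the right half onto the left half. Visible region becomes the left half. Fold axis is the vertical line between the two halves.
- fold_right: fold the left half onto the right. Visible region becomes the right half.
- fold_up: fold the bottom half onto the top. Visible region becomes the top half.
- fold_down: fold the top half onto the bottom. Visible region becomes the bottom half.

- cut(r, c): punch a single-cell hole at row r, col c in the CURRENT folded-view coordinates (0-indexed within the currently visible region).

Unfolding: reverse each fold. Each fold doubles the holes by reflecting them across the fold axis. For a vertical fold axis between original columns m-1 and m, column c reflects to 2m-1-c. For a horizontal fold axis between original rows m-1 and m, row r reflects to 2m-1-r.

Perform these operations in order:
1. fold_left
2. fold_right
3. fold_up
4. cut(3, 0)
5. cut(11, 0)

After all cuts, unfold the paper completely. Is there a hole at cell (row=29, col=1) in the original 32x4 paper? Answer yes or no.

Op 1 fold_left: fold axis v@2; visible region now rows[0,32) x cols[0,2) = 32x2
Op 2 fold_right: fold axis v@1; visible region now rows[0,32) x cols[1,2) = 32x1
Op 3 fold_up: fold axis h@16; visible region now rows[0,16) x cols[1,2) = 16x1
Op 4 cut(3, 0): punch at orig (3,1); cuts so far [(3, 1)]; region rows[0,16) x cols[1,2) = 16x1
Op 5 cut(11, 0): punch at orig (11,1); cuts so far [(3, 1), (11, 1)]; region rows[0,16) x cols[1,2) = 16x1
Unfold 1 (reflect across h@16): 4 holes -> [(3, 1), (11, 1), (20, 1), (28, 1)]
Unfold 2 (reflect across v@1): 8 holes -> [(3, 0), (3, 1), (11, 0), (11, 1), (20, 0), (20, 1), (28, 0), (28, 1)]
Unfold 3 (reflect across v@2): 16 holes -> [(3, 0), (3, 1), (3, 2), (3, 3), (11, 0), (11, 1), (11, 2), (11, 3), (20, 0), (20, 1), (20, 2), (20, 3), (28, 0), (28, 1), (28, 2), (28, 3)]
Holes: [(3, 0), (3, 1), (3, 2), (3, 3), (11, 0), (11, 1), (11, 2), (11, 3), (20, 0), (20, 1), (20, 2), (20, 3), (28, 0), (28, 1), (28, 2), (28, 3)]

Answer: no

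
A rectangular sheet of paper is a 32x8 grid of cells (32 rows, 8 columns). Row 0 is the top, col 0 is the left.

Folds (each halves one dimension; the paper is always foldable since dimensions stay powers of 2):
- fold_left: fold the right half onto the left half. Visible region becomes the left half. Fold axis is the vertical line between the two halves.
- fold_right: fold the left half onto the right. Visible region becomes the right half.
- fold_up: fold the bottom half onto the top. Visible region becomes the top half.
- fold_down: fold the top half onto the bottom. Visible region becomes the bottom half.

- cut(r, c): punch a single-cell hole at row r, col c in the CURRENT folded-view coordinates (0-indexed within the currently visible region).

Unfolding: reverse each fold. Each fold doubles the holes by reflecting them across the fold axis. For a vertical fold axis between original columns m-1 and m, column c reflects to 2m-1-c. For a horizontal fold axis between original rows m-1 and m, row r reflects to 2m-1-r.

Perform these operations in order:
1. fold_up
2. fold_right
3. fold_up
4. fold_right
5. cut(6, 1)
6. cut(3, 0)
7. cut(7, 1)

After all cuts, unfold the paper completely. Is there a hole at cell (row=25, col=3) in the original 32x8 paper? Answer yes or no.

Op 1 fold_up: fold axis h@16; visible region now rows[0,16) x cols[0,8) = 16x8
Op 2 fold_right: fold axis v@4; visible region now rows[0,16) x cols[4,8) = 16x4
Op 3 fold_up: fold axis h@8; visible region now rows[0,8) x cols[4,8) = 8x4
Op 4 fold_right: fold axis v@6; visible region now rows[0,8) x cols[6,8) = 8x2
Op 5 cut(6, 1): punch at orig (6,7); cuts so far [(6, 7)]; region rows[0,8) x cols[6,8) = 8x2
Op 6 cut(3, 0): punch at orig (3,6); cuts so far [(3, 6), (6, 7)]; region rows[0,8) x cols[6,8) = 8x2
Op 7 cut(7, 1): punch at orig (7,7); cuts so far [(3, 6), (6, 7), (7, 7)]; region rows[0,8) x cols[6,8) = 8x2
Unfold 1 (reflect across v@6): 6 holes -> [(3, 5), (3, 6), (6, 4), (6, 7), (7, 4), (7, 7)]
Unfold 2 (reflect across h@8): 12 holes -> [(3, 5), (3, 6), (6, 4), (6, 7), (7, 4), (7, 7), (8, 4), (8, 7), (9, 4), (9, 7), (12, 5), (12, 6)]
Unfold 3 (reflect across v@4): 24 holes -> [(3, 1), (3, 2), (3, 5), (3, 6), (6, 0), (6, 3), (6, 4), (6, 7), (7, 0), (7, 3), (7, 4), (7, 7), (8, 0), (8, 3), (8, 4), (8, 7), (9, 0), (9, 3), (9, 4), (9, 7), (12, 1), (12, 2), (12, 5), (12, 6)]
Unfold 4 (reflect across h@16): 48 holes -> [(3, 1), (3, 2), (3, 5), (3, 6), (6, 0), (6, 3), (6, 4), (6, 7), (7, 0), (7, 3), (7, 4), (7, 7), (8, 0), (8, 3), (8, 4), (8, 7), (9, 0), (9, 3), (9, 4), (9, 7), (12, 1), (12, 2), (12, 5), (12, 6), (19, 1), (19, 2), (19, 5), (19, 6), (22, 0), (22, 3), (22, 4), (22, 7), (23, 0), (23, 3), (23, 4), (23, 7), (24, 0), (24, 3), (24, 4), (24, 7), (25, 0), (25, 3), (25, 4), (25, 7), (28, 1), (28, 2), (28, 5), (28, 6)]
Holes: [(3, 1), (3, 2), (3, 5), (3, 6), (6, 0), (6, 3), (6, 4), (6, 7), (7, 0), (7, 3), (7, 4), (7, 7), (8, 0), (8, 3), (8, 4), (8, 7), (9, 0), (9, 3), (9, 4), (9, 7), (12, 1), (12, 2), (12, 5), (12, 6), (19, 1), (19, 2), (19, 5), (19, 6), (22, 0), (22, 3), (22, 4), (22, 7), (23, 0), (23, 3), (23, 4), (23, 7), (24, 0), (24, 3), (24, 4), (24, 7), (25, 0), (25, 3), (25, 4), (25, 7), (28, 1), (28, 2), (28, 5), (28, 6)]

Answer: yes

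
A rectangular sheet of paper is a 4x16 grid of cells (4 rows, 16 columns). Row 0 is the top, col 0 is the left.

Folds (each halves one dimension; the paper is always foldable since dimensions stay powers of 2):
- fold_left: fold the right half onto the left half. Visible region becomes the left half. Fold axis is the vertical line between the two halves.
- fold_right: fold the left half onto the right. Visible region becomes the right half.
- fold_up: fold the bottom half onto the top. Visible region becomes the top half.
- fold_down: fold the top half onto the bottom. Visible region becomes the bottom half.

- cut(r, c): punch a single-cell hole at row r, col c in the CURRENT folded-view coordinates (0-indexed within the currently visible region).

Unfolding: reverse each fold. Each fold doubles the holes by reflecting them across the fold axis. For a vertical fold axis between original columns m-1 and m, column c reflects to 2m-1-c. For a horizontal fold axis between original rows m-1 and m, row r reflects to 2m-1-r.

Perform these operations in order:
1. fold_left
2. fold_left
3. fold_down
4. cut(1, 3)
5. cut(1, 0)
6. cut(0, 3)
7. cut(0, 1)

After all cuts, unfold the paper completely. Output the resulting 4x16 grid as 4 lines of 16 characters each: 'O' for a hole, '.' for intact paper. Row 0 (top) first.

Answer: O..OO..OO..OO..O
.O.OO.O..O.OO.O.
.O.OO.O..O.OO.O.
O..OO..OO..OO..O

Derivation:
Op 1 fold_left: fold axis v@8; visible region now rows[0,4) x cols[0,8) = 4x8
Op 2 fold_left: fold axis v@4; visible region now rows[0,4) x cols[0,4) = 4x4
Op 3 fold_down: fold axis h@2; visible region now rows[2,4) x cols[0,4) = 2x4
Op 4 cut(1, 3): punch at orig (3,3); cuts so far [(3, 3)]; region rows[2,4) x cols[0,4) = 2x4
Op 5 cut(1, 0): punch at orig (3,0); cuts so far [(3, 0), (3, 3)]; region rows[2,4) x cols[0,4) = 2x4
Op 6 cut(0, 3): punch at orig (2,3); cuts so far [(2, 3), (3, 0), (3, 3)]; region rows[2,4) x cols[0,4) = 2x4
Op 7 cut(0, 1): punch at orig (2,1); cuts so far [(2, 1), (2, 3), (3, 0), (3, 3)]; region rows[2,4) x cols[0,4) = 2x4
Unfold 1 (reflect across h@2): 8 holes -> [(0, 0), (0, 3), (1, 1), (1, 3), (2, 1), (2, 3), (3, 0), (3, 3)]
Unfold 2 (reflect across v@4): 16 holes -> [(0, 0), (0, 3), (0, 4), (0, 7), (1, 1), (1, 3), (1, 4), (1, 6), (2, 1), (2, 3), (2, 4), (2, 6), (3, 0), (3, 3), (3, 4), (3, 7)]
Unfold 3 (reflect across v@8): 32 holes -> [(0, 0), (0, 3), (0, 4), (0, 7), (0, 8), (0, 11), (0, 12), (0, 15), (1, 1), (1, 3), (1, 4), (1, 6), (1, 9), (1, 11), (1, 12), (1, 14), (2, 1), (2, 3), (2, 4), (2, 6), (2, 9), (2, 11), (2, 12), (2, 14), (3, 0), (3, 3), (3, 4), (3, 7), (3, 8), (3, 11), (3, 12), (3, 15)]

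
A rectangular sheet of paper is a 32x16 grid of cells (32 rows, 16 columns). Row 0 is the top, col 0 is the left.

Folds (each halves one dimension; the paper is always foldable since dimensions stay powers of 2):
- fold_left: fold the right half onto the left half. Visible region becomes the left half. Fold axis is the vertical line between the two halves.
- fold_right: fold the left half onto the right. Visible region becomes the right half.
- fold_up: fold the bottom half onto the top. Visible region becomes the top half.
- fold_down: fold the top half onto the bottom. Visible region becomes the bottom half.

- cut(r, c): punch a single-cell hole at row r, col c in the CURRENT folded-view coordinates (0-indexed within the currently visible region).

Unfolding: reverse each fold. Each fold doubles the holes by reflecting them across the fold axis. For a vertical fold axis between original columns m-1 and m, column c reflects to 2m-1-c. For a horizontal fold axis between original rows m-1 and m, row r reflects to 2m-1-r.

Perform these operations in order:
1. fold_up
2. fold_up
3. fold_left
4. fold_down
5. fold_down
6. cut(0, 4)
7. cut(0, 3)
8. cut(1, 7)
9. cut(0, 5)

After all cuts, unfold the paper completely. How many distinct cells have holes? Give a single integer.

Answer: 128

Derivation:
Op 1 fold_up: fold axis h@16; visible region now rows[0,16) x cols[0,16) = 16x16
Op 2 fold_up: fold axis h@8; visible region now rows[0,8) x cols[0,16) = 8x16
Op 3 fold_left: fold axis v@8; visible region now rows[0,8) x cols[0,8) = 8x8
Op 4 fold_down: fold axis h@4; visible region now rows[4,8) x cols[0,8) = 4x8
Op 5 fold_down: fold axis h@6; visible region now rows[6,8) x cols[0,8) = 2x8
Op 6 cut(0, 4): punch at orig (6,4); cuts so far [(6, 4)]; region rows[6,8) x cols[0,8) = 2x8
Op 7 cut(0, 3): punch at orig (6,3); cuts so far [(6, 3), (6, 4)]; region rows[6,8) x cols[0,8) = 2x8
Op 8 cut(1, 7): punch at orig (7,7); cuts so far [(6, 3), (6, 4), (7, 7)]; region rows[6,8) x cols[0,8) = 2x8
Op 9 cut(0, 5): punch at orig (6,5); cuts so far [(6, 3), (6, 4), (6, 5), (7, 7)]; region rows[6,8) x cols[0,8) = 2x8
Unfold 1 (reflect across h@6): 8 holes -> [(4, 7), (5, 3), (5, 4), (5, 5), (6, 3), (6, 4), (6, 5), (7, 7)]
Unfold 2 (reflect across h@4): 16 holes -> [(0, 7), (1, 3), (1, 4), (1, 5), (2, 3), (2, 4), (2, 5), (3, 7), (4, 7), (5, 3), (5, 4), (5, 5), (6, 3), (6, 4), (6, 5), (7, 7)]
Unfold 3 (reflect across v@8): 32 holes -> [(0, 7), (0, 8), (1, 3), (1, 4), (1, 5), (1, 10), (1, 11), (1, 12), (2, 3), (2, 4), (2, 5), (2, 10), (2, 11), (2, 12), (3, 7), (3, 8), (4, 7), (4, 8), (5, 3), (5, 4), (5, 5), (5, 10), (5, 11), (5, 12), (6, 3), (6, 4), (6, 5), (6, 10), (6, 11), (6, 12), (7, 7), (7, 8)]
Unfold 4 (reflect across h@8): 64 holes -> [(0, 7), (0, 8), (1, 3), (1, 4), (1, 5), (1, 10), (1, 11), (1, 12), (2, 3), (2, 4), (2, 5), (2, 10), (2, 11), (2, 12), (3, 7), (3, 8), (4, 7), (4, 8), (5, 3), (5, 4), (5, 5), (5, 10), (5, 11), (5, 12), (6, 3), (6, 4), (6, 5), (6, 10), (6, 11), (6, 12), (7, 7), (7, 8), (8, 7), (8, 8), (9, 3), (9, 4), (9, 5), (9, 10), (9, 11), (9, 12), (10, 3), (10, 4), (10, 5), (10, 10), (10, 11), (10, 12), (11, 7), (11, 8), (12, 7), (12, 8), (13, 3), (13, 4), (13, 5), (13, 10), (13, 11), (13, 12), (14, 3), (14, 4), (14, 5), (14, 10), (14, 11), (14, 12), (15, 7), (15, 8)]
Unfold 5 (reflect across h@16): 128 holes -> [(0, 7), (0, 8), (1, 3), (1, 4), (1, 5), (1, 10), (1, 11), (1, 12), (2, 3), (2, 4), (2, 5), (2, 10), (2, 11), (2, 12), (3, 7), (3, 8), (4, 7), (4, 8), (5, 3), (5, 4), (5, 5), (5, 10), (5, 11), (5, 12), (6, 3), (6, 4), (6, 5), (6, 10), (6, 11), (6, 12), (7, 7), (7, 8), (8, 7), (8, 8), (9, 3), (9, 4), (9, 5), (9, 10), (9, 11), (9, 12), (10, 3), (10, 4), (10, 5), (10, 10), (10, 11), (10, 12), (11, 7), (11, 8), (12, 7), (12, 8), (13, 3), (13, 4), (13, 5), (13, 10), (13, 11), (13, 12), (14, 3), (14, 4), (14, 5), (14, 10), (14, 11), (14, 12), (15, 7), (15, 8), (16, 7), (16, 8), (17, 3), (17, 4), (17, 5), (17, 10), (17, 11), (17, 12), (18, 3), (18, 4), (18, 5), (18, 10), (18, 11), (18, 12), (19, 7), (19, 8), (20, 7), (20, 8), (21, 3), (21, 4), (21, 5), (21, 10), (21, 11), (21, 12), (22, 3), (22, 4), (22, 5), (22, 10), (22, 11), (22, 12), (23, 7), (23, 8), (24, 7), (24, 8), (25, 3), (25, 4), (25, 5), (25, 10), (25, 11), (25, 12), (26, 3), (26, 4), (26, 5), (26, 10), (26, 11), (26, 12), (27, 7), (27, 8), (28, 7), (28, 8), (29, 3), (29, 4), (29, 5), (29, 10), (29, 11), (29, 12), (30, 3), (30, 4), (30, 5), (30, 10), (30, 11), (30, 12), (31, 7), (31, 8)]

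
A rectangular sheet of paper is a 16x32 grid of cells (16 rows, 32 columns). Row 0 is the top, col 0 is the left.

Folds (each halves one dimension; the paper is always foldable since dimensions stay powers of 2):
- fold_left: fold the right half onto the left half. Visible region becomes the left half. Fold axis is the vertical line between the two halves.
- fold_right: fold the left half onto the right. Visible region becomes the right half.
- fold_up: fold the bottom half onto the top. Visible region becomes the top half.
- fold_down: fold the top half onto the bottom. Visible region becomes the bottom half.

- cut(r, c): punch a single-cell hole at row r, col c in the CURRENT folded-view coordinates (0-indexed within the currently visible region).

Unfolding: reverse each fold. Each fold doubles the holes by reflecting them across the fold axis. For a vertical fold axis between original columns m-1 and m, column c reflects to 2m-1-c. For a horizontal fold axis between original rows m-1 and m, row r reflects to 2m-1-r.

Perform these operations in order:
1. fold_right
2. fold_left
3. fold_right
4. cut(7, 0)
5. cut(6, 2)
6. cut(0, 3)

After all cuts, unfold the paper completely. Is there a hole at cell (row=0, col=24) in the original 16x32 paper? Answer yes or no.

Op 1 fold_right: fold axis v@16; visible region now rows[0,16) x cols[16,32) = 16x16
Op 2 fold_left: fold axis v@24; visible region now rows[0,16) x cols[16,24) = 16x8
Op 3 fold_right: fold axis v@20; visible region now rows[0,16) x cols[20,24) = 16x4
Op 4 cut(7, 0): punch at orig (7,20); cuts so far [(7, 20)]; region rows[0,16) x cols[20,24) = 16x4
Op 5 cut(6, 2): punch at orig (6,22); cuts so far [(6, 22), (7, 20)]; region rows[0,16) x cols[20,24) = 16x4
Op 6 cut(0, 3): punch at orig (0,23); cuts so far [(0, 23), (6, 22), (7, 20)]; region rows[0,16) x cols[20,24) = 16x4
Unfold 1 (reflect across v@20): 6 holes -> [(0, 16), (0, 23), (6, 17), (6, 22), (7, 19), (7, 20)]
Unfold 2 (reflect across v@24): 12 holes -> [(0, 16), (0, 23), (0, 24), (0, 31), (6, 17), (6, 22), (6, 25), (6, 30), (7, 19), (7, 20), (7, 27), (7, 28)]
Unfold 3 (reflect across v@16): 24 holes -> [(0, 0), (0, 7), (0, 8), (0, 15), (0, 16), (0, 23), (0, 24), (0, 31), (6, 1), (6, 6), (6, 9), (6, 14), (6, 17), (6, 22), (6, 25), (6, 30), (7, 3), (7, 4), (7, 11), (7, 12), (7, 19), (7, 20), (7, 27), (7, 28)]
Holes: [(0, 0), (0, 7), (0, 8), (0, 15), (0, 16), (0, 23), (0, 24), (0, 31), (6, 1), (6, 6), (6, 9), (6, 14), (6, 17), (6, 22), (6, 25), (6, 30), (7, 3), (7, 4), (7, 11), (7, 12), (7, 19), (7, 20), (7, 27), (7, 28)]

Answer: yes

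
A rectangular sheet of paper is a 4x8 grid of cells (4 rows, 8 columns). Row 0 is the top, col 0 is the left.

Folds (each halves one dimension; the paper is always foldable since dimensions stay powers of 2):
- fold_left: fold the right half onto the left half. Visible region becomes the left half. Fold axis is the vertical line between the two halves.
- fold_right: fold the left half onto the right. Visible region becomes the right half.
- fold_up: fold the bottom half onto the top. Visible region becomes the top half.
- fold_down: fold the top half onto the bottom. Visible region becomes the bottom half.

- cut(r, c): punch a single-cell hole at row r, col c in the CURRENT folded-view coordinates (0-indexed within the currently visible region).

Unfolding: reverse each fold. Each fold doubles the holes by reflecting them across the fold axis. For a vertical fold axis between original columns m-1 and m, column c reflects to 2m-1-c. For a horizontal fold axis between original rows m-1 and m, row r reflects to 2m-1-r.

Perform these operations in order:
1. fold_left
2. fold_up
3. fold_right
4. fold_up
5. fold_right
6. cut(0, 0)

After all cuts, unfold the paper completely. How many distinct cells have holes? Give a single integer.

Op 1 fold_left: fold axis v@4; visible region now rows[0,4) x cols[0,4) = 4x4
Op 2 fold_up: fold axis h@2; visible region now rows[0,2) x cols[0,4) = 2x4
Op 3 fold_right: fold axis v@2; visible region now rows[0,2) x cols[2,4) = 2x2
Op 4 fold_up: fold axis h@1; visible region now rows[0,1) x cols[2,4) = 1x2
Op 5 fold_right: fold axis v@3; visible region now rows[0,1) x cols[3,4) = 1x1
Op 6 cut(0, 0): punch at orig (0,3); cuts so far [(0, 3)]; region rows[0,1) x cols[3,4) = 1x1
Unfold 1 (reflect across v@3): 2 holes -> [(0, 2), (0, 3)]
Unfold 2 (reflect across h@1): 4 holes -> [(0, 2), (0, 3), (1, 2), (1, 3)]
Unfold 3 (reflect across v@2): 8 holes -> [(0, 0), (0, 1), (0, 2), (0, 3), (1, 0), (1, 1), (1, 2), (1, 3)]
Unfold 4 (reflect across h@2): 16 holes -> [(0, 0), (0, 1), (0, 2), (0, 3), (1, 0), (1, 1), (1, 2), (1, 3), (2, 0), (2, 1), (2, 2), (2, 3), (3, 0), (3, 1), (3, 2), (3, 3)]
Unfold 5 (reflect across v@4): 32 holes -> [(0, 0), (0, 1), (0, 2), (0, 3), (0, 4), (0, 5), (0, 6), (0, 7), (1, 0), (1, 1), (1, 2), (1, 3), (1, 4), (1, 5), (1, 6), (1, 7), (2, 0), (2, 1), (2, 2), (2, 3), (2, 4), (2, 5), (2, 6), (2, 7), (3, 0), (3, 1), (3, 2), (3, 3), (3, 4), (3, 5), (3, 6), (3, 7)]

Answer: 32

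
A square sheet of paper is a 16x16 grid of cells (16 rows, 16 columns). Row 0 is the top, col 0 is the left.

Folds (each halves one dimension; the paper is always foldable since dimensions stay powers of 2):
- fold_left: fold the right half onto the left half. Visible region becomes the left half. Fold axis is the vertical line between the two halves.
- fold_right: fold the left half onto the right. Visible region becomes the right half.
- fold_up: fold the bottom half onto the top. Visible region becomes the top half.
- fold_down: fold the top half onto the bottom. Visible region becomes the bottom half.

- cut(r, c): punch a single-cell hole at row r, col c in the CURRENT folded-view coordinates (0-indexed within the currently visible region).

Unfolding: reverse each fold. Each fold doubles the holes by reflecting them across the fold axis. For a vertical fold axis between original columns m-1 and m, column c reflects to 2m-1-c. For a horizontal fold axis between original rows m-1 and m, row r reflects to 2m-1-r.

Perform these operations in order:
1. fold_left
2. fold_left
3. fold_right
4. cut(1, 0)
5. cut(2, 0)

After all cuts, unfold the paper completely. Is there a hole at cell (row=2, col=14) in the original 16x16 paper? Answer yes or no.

Op 1 fold_left: fold axis v@8; visible region now rows[0,16) x cols[0,8) = 16x8
Op 2 fold_left: fold axis v@4; visible region now rows[0,16) x cols[0,4) = 16x4
Op 3 fold_right: fold axis v@2; visible region now rows[0,16) x cols[2,4) = 16x2
Op 4 cut(1, 0): punch at orig (1,2); cuts so far [(1, 2)]; region rows[0,16) x cols[2,4) = 16x2
Op 5 cut(2, 0): punch at orig (2,2); cuts so far [(1, 2), (2, 2)]; region rows[0,16) x cols[2,4) = 16x2
Unfold 1 (reflect across v@2): 4 holes -> [(1, 1), (1, 2), (2, 1), (2, 2)]
Unfold 2 (reflect across v@4): 8 holes -> [(1, 1), (1, 2), (1, 5), (1, 6), (2, 1), (2, 2), (2, 5), (2, 6)]
Unfold 3 (reflect across v@8): 16 holes -> [(1, 1), (1, 2), (1, 5), (1, 6), (1, 9), (1, 10), (1, 13), (1, 14), (2, 1), (2, 2), (2, 5), (2, 6), (2, 9), (2, 10), (2, 13), (2, 14)]
Holes: [(1, 1), (1, 2), (1, 5), (1, 6), (1, 9), (1, 10), (1, 13), (1, 14), (2, 1), (2, 2), (2, 5), (2, 6), (2, 9), (2, 10), (2, 13), (2, 14)]

Answer: yes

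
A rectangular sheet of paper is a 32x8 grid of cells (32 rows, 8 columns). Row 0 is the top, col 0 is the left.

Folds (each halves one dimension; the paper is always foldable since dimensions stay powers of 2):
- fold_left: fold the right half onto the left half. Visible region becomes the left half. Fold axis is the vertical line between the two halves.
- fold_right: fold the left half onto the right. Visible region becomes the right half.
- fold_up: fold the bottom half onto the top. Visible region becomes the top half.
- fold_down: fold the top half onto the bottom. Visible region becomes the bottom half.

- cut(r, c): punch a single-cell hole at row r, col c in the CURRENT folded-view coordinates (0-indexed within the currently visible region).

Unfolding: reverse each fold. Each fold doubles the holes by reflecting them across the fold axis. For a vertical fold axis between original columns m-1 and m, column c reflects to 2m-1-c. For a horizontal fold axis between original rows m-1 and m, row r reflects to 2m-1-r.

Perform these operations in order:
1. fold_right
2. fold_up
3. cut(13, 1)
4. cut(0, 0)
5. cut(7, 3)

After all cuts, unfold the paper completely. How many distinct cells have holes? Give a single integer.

Answer: 12

Derivation:
Op 1 fold_right: fold axis v@4; visible region now rows[0,32) x cols[4,8) = 32x4
Op 2 fold_up: fold axis h@16; visible region now rows[0,16) x cols[4,8) = 16x4
Op 3 cut(13, 1): punch at orig (13,5); cuts so far [(13, 5)]; region rows[0,16) x cols[4,8) = 16x4
Op 4 cut(0, 0): punch at orig (0,4); cuts so far [(0, 4), (13, 5)]; region rows[0,16) x cols[4,8) = 16x4
Op 5 cut(7, 3): punch at orig (7,7); cuts so far [(0, 4), (7, 7), (13, 5)]; region rows[0,16) x cols[4,8) = 16x4
Unfold 1 (reflect across h@16): 6 holes -> [(0, 4), (7, 7), (13, 5), (18, 5), (24, 7), (31, 4)]
Unfold 2 (reflect across v@4): 12 holes -> [(0, 3), (0, 4), (7, 0), (7, 7), (13, 2), (13, 5), (18, 2), (18, 5), (24, 0), (24, 7), (31, 3), (31, 4)]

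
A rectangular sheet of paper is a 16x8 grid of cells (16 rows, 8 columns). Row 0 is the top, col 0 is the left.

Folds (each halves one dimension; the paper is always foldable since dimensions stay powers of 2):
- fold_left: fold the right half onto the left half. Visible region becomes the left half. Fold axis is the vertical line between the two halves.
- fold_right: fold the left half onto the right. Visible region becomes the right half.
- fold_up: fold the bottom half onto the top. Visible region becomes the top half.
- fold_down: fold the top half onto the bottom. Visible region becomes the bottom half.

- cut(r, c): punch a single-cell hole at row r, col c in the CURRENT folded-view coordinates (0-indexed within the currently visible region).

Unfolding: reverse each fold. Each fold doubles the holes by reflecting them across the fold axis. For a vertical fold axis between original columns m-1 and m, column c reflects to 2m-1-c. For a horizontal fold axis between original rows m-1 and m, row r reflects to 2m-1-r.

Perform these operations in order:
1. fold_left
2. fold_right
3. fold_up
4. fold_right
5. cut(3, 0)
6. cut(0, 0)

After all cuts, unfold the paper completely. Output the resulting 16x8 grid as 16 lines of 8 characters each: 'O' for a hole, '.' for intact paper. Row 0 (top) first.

Op 1 fold_left: fold axis v@4; visible region now rows[0,16) x cols[0,4) = 16x4
Op 2 fold_right: fold axis v@2; visible region now rows[0,16) x cols[2,4) = 16x2
Op 3 fold_up: fold axis h@8; visible region now rows[0,8) x cols[2,4) = 8x2
Op 4 fold_right: fold axis v@3; visible region now rows[0,8) x cols[3,4) = 8x1
Op 5 cut(3, 0): punch at orig (3,3); cuts so far [(3, 3)]; region rows[0,8) x cols[3,4) = 8x1
Op 6 cut(0, 0): punch at orig (0,3); cuts so far [(0, 3), (3, 3)]; region rows[0,8) x cols[3,4) = 8x1
Unfold 1 (reflect across v@3): 4 holes -> [(0, 2), (0, 3), (3, 2), (3, 3)]
Unfold 2 (reflect across h@8): 8 holes -> [(0, 2), (0, 3), (3, 2), (3, 3), (12, 2), (12, 3), (15, 2), (15, 3)]
Unfold 3 (reflect across v@2): 16 holes -> [(0, 0), (0, 1), (0, 2), (0, 3), (3, 0), (3, 1), (3, 2), (3, 3), (12, 0), (12, 1), (12, 2), (12, 3), (15, 0), (15, 1), (15, 2), (15, 3)]
Unfold 4 (reflect across v@4): 32 holes -> [(0, 0), (0, 1), (0, 2), (0, 3), (0, 4), (0, 5), (0, 6), (0, 7), (3, 0), (3, 1), (3, 2), (3, 3), (3, 4), (3, 5), (3, 6), (3, 7), (12, 0), (12, 1), (12, 2), (12, 3), (12, 4), (12, 5), (12, 6), (12, 7), (15, 0), (15, 1), (15, 2), (15, 3), (15, 4), (15, 5), (15, 6), (15, 7)]

Answer: OOOOOOOO
........
........
OOOOOOOO
........
........
........
........
........
........
........
........
OOOOOOOO
........
........
OOOOOOOO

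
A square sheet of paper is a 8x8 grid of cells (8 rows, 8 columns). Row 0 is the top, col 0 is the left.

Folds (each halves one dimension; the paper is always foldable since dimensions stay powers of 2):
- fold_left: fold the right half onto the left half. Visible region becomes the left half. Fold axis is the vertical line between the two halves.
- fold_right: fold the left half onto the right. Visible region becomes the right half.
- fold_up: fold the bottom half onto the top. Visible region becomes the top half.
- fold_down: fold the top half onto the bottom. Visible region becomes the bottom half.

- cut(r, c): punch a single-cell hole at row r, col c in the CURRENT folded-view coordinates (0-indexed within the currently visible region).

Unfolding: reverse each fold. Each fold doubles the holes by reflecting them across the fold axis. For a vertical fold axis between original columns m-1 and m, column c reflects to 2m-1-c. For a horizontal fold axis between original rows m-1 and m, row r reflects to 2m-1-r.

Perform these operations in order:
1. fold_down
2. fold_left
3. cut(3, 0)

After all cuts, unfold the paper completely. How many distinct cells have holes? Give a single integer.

Op 1 fold_down: fold axis h@4; visible region now rows[4,8) x cols[0,8) = 4x8
Op 2 fold_left: fold axis v@4; visible region now rows[4,8) x cols[0,4) = 4x4
Op 3 cut(3, 0): punch at orig (7,0); cuts so far [(7, 0)]; region rows[4,8) x cols[0,4) = 4x4
Unfold 1 (reflect across v@4): 2 holes -> [(7, 0), (7, 7)]
Unfold 2 (reflect across h@4): 4 holes -> [(0, 0), (0, 7), (7, 0), (7, 7)]

Answer: 4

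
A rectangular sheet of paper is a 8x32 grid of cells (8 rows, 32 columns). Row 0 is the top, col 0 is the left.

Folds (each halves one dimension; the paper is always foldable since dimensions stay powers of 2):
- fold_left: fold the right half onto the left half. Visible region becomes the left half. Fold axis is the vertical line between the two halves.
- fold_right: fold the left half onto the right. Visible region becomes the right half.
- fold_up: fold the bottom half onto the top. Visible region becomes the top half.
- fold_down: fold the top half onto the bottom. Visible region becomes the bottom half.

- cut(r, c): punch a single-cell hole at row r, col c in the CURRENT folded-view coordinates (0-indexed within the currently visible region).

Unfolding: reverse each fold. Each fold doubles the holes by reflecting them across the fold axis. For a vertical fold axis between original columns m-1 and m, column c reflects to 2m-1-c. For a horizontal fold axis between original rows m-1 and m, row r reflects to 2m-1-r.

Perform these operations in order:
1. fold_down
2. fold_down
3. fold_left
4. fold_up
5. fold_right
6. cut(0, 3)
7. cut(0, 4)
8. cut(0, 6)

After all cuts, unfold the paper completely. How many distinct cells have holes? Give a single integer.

Answer: 96

Derivation:
Op 1 fold_down: fold axis h@4; visible region now rows[4,8) x cols[0,32) = 4x32
Op 2 fold_down: fold axis h@6; visible region now rows[6,8) x cols[0,32) = 2x32
Op 3 fold_left: fold axis v@16; visible region now rows[6,8) x cols[0,16) = 2x16
Op 4 fold_up: fold axis h@7; visible region now rows[6,7) x cols[0,16) = 1x16
Op 5 fold_right: fold axis v@8; visible region now rows[6,7) x cols[8,16) = 1x8
Op 6 cut(0, 3): punch at orig (6,11); cuts so far [(6, 11)]; region rows[6,7) x cols[8,16) = 1x8
Op 7 cut(0, 4): punch at orig (6,12); cuts so far [(6, 11), (6, 12)]; region rows[6,7) x cols[8,16) = 1x8
Op 8 cut(0, 6): punch at orig (6,14); cuts so far [(6, 11), (6, 12), (6, 14)]; region rows[6,7) x cols[8,16) = 1x8
Unfold 1 (reflect across v@8): 6 holes -> [(6, 1), (6, 3), (6, 4), (6, 11), (6, 12), (6, 14)]
Unfold 2 (reflect across h@7): 12 holes -> [(6, 1), (6, 3), (6, 4), (6, 11), (6, 12), (6, 14), (7, 1), (7, 3), (7, 4), (7, 11), (7, 12), (7, 14)]
Unfold 3 (reflect across v@16): 24 holes -> [(6, 1), (6, 3), (6, 4), (6, 11), (6, 12), (6, 14), (6, 17), (6, 19), (6, 20), (6, 27), (6, 28), (6, 30), (7, 1), (7, 3), (7, 4), (7, 11), (7, 12), (7, 14), (7, 17), (7, 19), (7, 20), (7, 27), (7, 28), (7, 30)]
Unfold 4 (reflect across h@6): 48 holes -> [(4, 1), (4, 3), (4, 4), (4, 11), (4, 12), (4, 14), (4, 17), (4, 19), (4, 20), (4, 27), (4, 28), (4, 30), (5, 1), (5, 3), (5, 4), (5, 11), (5, 12), (5, 14), (5, 17), (5, 19), (5, 20), (5, 27), (5, 28), (5, 30), (6, 1), (6, 3), (6, 4), (6, 11), (6, 12), (6, 14), (6, 17), (6, 19), (6, 20), (6, 27), (6, 28), (6, 30), (7, 1), (7, 3), (7, 4), (7, 11), (7, 12), (7, 14), (7, 17), (7, 19), (7, 20), (7, 27), (7, 28), (7, 30)]
Unfold 5 (reflect across h@4): 96 holes -> [(0, 1), (0, 3), (0, 4), (0, 11), (0, 12), (0, 14), (0, 17), (0, 19), (0, 20), (0, 27), (0, 28), (0, 30), (1, 1), (1, 3), (1, 4), (1, 11), (1, 12), (1, 14), (1, 17), (1, 19), (1, 20), (1, 27), (1, 28), (1, 30), (2, 1), (2, 3), (2, 4), (2, 11), (2, 12), (2, 14), (2, 17), (2, 19), (2, 20), (2, 27), (2, 28), (2, 30), (3, 1), (3, 3), (3, 4), (3, 11), (3, 12), (3, 14), (3, 17), (3, 19), (3, 20), (3, 27), (3, 28), (3, 30), (4, 1), (4, 3), (4, 4), (4, 11), (4, 12), (4, 14), (4, 17), (4, 19), (4, 20), (4, 27), (4, 28), (4, 30), (5, 1), (5, 3), (5, 4), (5, 11), (5, 12), (5, 14), (5, 17), (5, 19), (5, 20), (5, 27), (5, 28), (5, 30), (6, 1), (6, 3), (6, 4), (6, 11), (6, 12), (6, 14), (6, 17), (6, 19), (6, 20), (6, 27), (6, 28), (6, 30), (7, 1), (7, 3), (7, 4), (7, 11), (7, 12), (7, 14), (7, 17), (7, 19), (7, 20), (7, 27), (7, 28), (7, 30)]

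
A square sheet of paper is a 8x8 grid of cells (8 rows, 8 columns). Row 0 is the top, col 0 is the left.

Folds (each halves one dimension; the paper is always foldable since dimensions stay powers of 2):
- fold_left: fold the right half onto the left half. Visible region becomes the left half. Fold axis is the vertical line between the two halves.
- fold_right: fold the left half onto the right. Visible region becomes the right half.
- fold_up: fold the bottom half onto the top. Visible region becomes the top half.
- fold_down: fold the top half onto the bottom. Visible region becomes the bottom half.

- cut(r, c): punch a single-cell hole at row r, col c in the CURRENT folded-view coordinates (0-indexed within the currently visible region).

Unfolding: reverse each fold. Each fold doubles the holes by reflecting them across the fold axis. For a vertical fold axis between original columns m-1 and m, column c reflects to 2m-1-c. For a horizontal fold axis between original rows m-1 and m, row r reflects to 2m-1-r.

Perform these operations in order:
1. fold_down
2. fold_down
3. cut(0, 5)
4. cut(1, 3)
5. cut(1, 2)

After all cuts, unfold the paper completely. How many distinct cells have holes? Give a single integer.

Answer: 12

Derivation:
Op 1 fold_down: fold axis h@4; visible region now rows[4,8) x cols[0,8) = 4x8
Op 2 fold_down: fold axis h@6; visible region now rows[6,8) x cols[0,8) = 2x8
Op 3 cut(0, 5): punch at orig (6,5); cuts so far [(6, 5)]; region rows[6,8) x cols[0,8) = 2x8
Op 4 cut(1, 3): punch at orig (7,3); cuts so far [(6, 5), (7, 3)]; region rows[6,8) x cols[0,8) = 2x8
Op 5 cut(1, 2): punch at orig (7,2); cuts so far [(6, 5), (7, 2), (7, 3)]; region rows[6,8) x cols[0,8) = 2x8
Unfold 1 (reflect across h@6): 6 holes -> [(4, 2), (4, 3), (5, 5), (6, 5), (7, 2), (7, 3)]
Unfold 2 (reflect across h@4): 12 holes -> [(0, 2), (0, 3), (1, 5), (2, 5), (3, 2), (3, 3), (4, 2), (4, 3), (5, 5), (6, 5), (7, 2), (7, 3)]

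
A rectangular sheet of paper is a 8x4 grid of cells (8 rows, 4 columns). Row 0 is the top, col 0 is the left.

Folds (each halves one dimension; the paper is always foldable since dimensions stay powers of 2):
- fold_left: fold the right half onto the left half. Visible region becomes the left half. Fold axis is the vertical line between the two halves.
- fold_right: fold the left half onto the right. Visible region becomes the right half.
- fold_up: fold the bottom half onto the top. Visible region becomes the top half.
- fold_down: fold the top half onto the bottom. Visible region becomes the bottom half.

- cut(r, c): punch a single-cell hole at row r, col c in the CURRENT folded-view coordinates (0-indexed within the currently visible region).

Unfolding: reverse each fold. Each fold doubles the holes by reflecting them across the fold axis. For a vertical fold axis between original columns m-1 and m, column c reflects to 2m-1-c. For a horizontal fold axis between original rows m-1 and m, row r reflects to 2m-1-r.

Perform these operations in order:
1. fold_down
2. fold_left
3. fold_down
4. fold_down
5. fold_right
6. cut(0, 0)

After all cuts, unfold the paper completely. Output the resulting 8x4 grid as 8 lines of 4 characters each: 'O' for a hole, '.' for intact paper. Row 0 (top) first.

Op 1 fold_down: fold axis h@4; visible region now rows[4,8) x cols[0,4) = 4x4
Op 2 fold_left: fold axis v@2; visible region now rows[4,8) x cols[0,2) = 4x2
Op 3 fold_down: fold axis h@6; visible region now rows[6,8) x cols[0,2) = 2x2
Op 4 fold_down: fold axis h@7; visible region now rows[7,8) x cols[0,2) = 1x2
Op 5 fold_right: fold axis v@1; visible region now rows[7,8) x cols[1,2) = 1x1
Op 6 cut(0, 0): punch at orig (7,1); cuts so far [(7, 1)]; region rows[7,8) x cols[1,2) = 1x1
Unfold 1 (reflect across v@1): 2 holes -> [(7, 0), (7, 1)]
Unfold 2 (reflect across h@7): 4 holes -> [(6, 0), (6, 1), (7, 0), (7, 1)]
Unfold 3 (reflect across h@6): 8 holes -> [(4, 0), (4, 1), (5, 0), (5, 1), (6, 0), (6, 1), (7, 0), (7, 1)]
Unfold 4 (reflect across v@2): 16 holes -> [(4, 0), (4, 1), (4, 2), (4, 3), (5, 0), (5, 1), (5, 2), (5, 3), (6, 0), (6, 1), (6, 2), (6, 3), (7, 0), (7, 1), (7, 2), (7, 3)]
Unfold 5 (reflect across h@4): 32 holes -> [(0, 0), (0, 1), (0, 2), (0, 3), (1, 0), (1, 1), (1, 2), (1, 3), (2, 0), (2, 1), (2, 2), (2, 3), (3, 0), (3, 1), (3, 2), (3, 3), (4, 0), (4, 1), (4, 2), (4, 3), (5, 0), (5, 1), (5, 2), (5, 3), (6, 0), (6, 1), (6, 2), (6, 3), (7, 0), (7, 1), (7, 2), (7, 3)]

Answer: OOOO
OOOO
OOOO
OOOO
OOOO
OOOO
OOOO
OOOO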